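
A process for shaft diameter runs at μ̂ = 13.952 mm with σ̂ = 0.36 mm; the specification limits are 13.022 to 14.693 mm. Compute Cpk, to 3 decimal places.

Cpu = (USL − μ̂) / (3σ̂) = (14.693 − 13.952) / (3 × 0.36) = 0.6861; Cpl = (μ̂ − LSL) / (3σ̂) = (13.952 − 13.022) / (3 × 0.36) = 0.8611; Cpk = min(Cpu, Cpl) = 0.6861

0.686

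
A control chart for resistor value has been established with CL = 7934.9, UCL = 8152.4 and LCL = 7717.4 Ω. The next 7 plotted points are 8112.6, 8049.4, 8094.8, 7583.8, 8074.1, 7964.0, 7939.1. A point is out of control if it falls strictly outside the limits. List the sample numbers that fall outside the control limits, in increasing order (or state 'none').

4

Compare each point to [7717.4, 8152.4]: sample 4 = 7583.8 < LCL.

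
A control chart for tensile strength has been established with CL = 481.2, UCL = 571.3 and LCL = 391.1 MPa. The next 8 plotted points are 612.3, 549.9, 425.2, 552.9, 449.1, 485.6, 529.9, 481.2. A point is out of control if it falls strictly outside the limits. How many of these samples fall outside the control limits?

Compare each point to [391.1, 571.3]: sample 1 = 612.3 > UCL.

1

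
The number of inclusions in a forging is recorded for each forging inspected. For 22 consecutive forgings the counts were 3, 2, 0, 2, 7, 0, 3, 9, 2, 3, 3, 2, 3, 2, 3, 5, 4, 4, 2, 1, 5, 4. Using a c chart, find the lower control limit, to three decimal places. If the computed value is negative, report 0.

c̄ = (3 + 2 + 0 + 2 + 7 + 0 + 3 + 9 + 2 + 3 + 3 + 2 + 3 + 2 + 3 + 5 + 4 + 4 + 2 + 1 + 5 + 4) / 22 = 69 / 22 = 3.1364
LCL = c̄ − 3√c̄ = 3.1364 − 3 × 1.7710 = -2.1766 → 0 (cannot be negative)

0.000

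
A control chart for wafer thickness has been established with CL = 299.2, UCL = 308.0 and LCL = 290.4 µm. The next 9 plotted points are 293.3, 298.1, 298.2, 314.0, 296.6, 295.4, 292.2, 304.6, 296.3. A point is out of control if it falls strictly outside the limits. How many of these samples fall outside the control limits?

Compare each point to [290.4, 308.0]: sample 4 = 314.0 > UCL.

1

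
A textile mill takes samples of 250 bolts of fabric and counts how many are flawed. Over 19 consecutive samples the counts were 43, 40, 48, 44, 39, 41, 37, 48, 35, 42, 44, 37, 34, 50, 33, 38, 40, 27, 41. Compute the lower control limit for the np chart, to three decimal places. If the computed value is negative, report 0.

p̄ = Σdᵢ / (k·n) = 761 / (19 × 250) = 0.16021
LCL = np̄ − 3·√(np̄(1−p̄)) = 40.0526 − 3 × 5.7996 = 22.6537

22.654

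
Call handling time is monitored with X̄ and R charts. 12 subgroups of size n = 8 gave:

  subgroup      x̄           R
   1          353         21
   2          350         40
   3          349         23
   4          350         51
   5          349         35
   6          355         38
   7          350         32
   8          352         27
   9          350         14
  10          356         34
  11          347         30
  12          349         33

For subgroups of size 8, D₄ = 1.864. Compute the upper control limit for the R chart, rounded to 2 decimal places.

R̄ = (21 + 40 + 23 + 51 + 35 + 38 + 32 + 27 + 14 + 34 + 30 + 33) / 12 = 378.0000 / 12 = 31.5000
UCL_R = D₄·R̄ = 1.864 × 31.5000 = 58.7160

58.72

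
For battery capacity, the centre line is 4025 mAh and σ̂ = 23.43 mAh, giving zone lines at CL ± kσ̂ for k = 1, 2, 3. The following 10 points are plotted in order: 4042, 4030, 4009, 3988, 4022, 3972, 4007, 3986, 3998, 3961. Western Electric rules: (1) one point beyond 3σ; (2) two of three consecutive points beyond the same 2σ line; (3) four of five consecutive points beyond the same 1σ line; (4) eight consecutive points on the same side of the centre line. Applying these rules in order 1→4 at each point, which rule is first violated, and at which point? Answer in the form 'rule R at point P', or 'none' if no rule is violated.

Zone of each point (C = within 1σ̂, B = 1σ̂–2σ̂, A = 2σ̂–3σ̂, * = beyond 3σ̂; sign = side of CL): 1:+C, 2:+C, 3:-C, 4:-B, 5:-C, 6:-A, 7:-C, 8:-B, 9:-B, 10:-A
Rule 3 (four of five consecutive points beyond the same 1σ limit) is satisfied at point 10.

rule 3 at point 10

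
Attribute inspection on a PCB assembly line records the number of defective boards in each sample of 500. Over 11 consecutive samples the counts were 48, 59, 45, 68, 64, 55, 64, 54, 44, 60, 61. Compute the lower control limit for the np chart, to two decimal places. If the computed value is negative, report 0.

p̄ = Σdᵢ / (k·n) = 622 / (11 × 500) = 0.11309
LCL = np̄ − 3·√(np̄(1−p̄)) = 56.5455 − 3 × 7.0817 = 35.3003

35.30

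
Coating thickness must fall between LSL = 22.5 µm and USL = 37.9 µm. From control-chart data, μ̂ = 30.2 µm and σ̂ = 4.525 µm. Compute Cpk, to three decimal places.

Cpu = (USL − μ̂) / (3σ̂) = (37.9 − 30.2) / (3 × 4.525) = 0.5672; Cpl = (μ̂ − LSL) / (3σ̂) = (30.2 − 22.5) / (3 × 4.525) = 0.5672; Cpk = min(Cpu, Cpl) = 0.5672

0.567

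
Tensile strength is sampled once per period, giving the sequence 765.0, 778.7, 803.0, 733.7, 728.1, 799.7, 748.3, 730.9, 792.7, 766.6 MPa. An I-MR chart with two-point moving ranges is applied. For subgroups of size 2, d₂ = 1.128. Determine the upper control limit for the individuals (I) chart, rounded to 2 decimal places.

865.50

X̄ = (765.0 + 778.7 + 803.0 + 733.7 + 728.1 + 799.7 + 748.3 + 730.9 + 792.7 + 766.6) / 10 = 764.6700
Moving ranges: 13.7, 24.3, 69.3, 5.6, 71.6, 51.4, 17.4, 61.8, 26.1; M̄R̄ = 341.2000 / 9 = 37.9111
UCL = X̄ + 3·M̄R̄/d₂ = 764.6700 + 3 × 37.9111 / 1.128 = 865.4974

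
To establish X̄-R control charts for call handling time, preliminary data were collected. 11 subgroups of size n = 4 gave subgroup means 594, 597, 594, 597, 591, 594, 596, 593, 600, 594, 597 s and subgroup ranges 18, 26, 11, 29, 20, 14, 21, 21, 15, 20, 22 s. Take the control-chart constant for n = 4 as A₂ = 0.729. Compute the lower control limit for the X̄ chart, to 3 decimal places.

580.801

X̄̄ = (594 + 597 + 594 + 597 + 591 + 594 + 596 + 593 + 600 + 594 + 597) / 11 = 6547.0000 / 11 = 595.1818
R̄ = (18 + 26 + 11 + 29 + 20 + 14 + 21 + 21 + 15 + 20 + 22) / 11 = 217.0000 / 11 = 19.7273
LCL = X̄̄ − A₂·R̄ = 595.1818 − 0.729 × 19.7273 = 580.8006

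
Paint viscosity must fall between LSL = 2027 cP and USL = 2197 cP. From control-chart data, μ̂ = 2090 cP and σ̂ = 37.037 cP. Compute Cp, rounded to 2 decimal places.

Cp = (USL − LSL) / (6σ̂) = (2197 − 2027) / (6 × 37.037) = 170.0000 / 222.2220 = 0.7650

0.77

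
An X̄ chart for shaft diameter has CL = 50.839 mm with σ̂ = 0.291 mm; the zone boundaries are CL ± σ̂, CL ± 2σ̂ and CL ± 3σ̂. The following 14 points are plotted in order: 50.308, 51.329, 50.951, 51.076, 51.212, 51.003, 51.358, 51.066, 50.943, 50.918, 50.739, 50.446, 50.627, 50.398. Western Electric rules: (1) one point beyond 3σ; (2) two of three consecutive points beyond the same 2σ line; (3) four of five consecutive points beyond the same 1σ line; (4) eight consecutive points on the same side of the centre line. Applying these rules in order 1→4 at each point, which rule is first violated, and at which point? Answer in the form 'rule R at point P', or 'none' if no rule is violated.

Zone of each point (C = within 1σ̂, B = 1σ̂–2σ̂, A = 2σ̂–3σ̂, * = beyond 3σ̂; sign = side of CL): 1:-B, 2:+B, 3:+C, 4:+C, 5:+B, 6:+C, 7:+B, 8:+C, 9:+C, 10:+C, 11:-C, 12:-B, 13:-C, 14:-B
Rule 4 (eight consecutive points on the same side of the centre line) is satisfied at point 9.

rule 4 at point 9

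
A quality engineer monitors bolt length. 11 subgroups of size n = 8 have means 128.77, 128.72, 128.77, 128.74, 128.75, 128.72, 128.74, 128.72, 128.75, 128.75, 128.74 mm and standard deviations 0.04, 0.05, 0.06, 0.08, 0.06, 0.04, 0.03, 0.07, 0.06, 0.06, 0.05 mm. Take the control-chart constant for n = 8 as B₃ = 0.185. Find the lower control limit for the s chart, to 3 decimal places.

s̄ = (0.04 + 0.05 + 0.06 + 0.08 + 0.06 + 0.04 + 0.03 + 0.07 + 0.06 + 0.06 + 0.05) / 11 = 0.0545
LCL_s = B₃·s̄ = 0.185 × 0.0545 = 0.0101

0.010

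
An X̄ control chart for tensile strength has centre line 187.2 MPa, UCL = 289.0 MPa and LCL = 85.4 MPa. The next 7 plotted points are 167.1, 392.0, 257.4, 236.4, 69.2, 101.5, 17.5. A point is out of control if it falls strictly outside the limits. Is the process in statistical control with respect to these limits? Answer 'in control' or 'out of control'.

out of control

Compare each point to [85.4, 289.0]: sample 2 = 392.0 > UCL; sample 5 = 69.2 < LCL; sample 7 = 17.5 < LCL.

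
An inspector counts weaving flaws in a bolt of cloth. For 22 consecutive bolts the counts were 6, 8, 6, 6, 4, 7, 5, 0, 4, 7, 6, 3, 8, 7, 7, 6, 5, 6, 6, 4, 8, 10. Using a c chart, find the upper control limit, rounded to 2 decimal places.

c̄ = (6 + 8 + 6 + 6 + 4 + 7 + 5 + 0 + 4 + 7 + 6 + 3 + 8 + 7 + 7 + 6 + 5 + 6 + 6 + 4 + 8 + 10) / 22 = 129 / 22 = 5.8636
UCL = c̄ + 3√c̄ = 5.8636 + 3 × √5.8636 = 5.8636 + 3 × 2.4215 = 13.1281

13.13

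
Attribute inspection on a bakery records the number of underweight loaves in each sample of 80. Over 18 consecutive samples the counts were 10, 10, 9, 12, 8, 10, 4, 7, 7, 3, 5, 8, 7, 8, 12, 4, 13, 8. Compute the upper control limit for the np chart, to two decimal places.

16.13

p̄ = Σdᵢ / (k·n) = 145 / (18 × 80) = 0.10069
UCL = np̄ + 3·√(np̄(1−p̄)) = 8.0556 + 3 × √(8.0556×0.89931) = 8.0556 + 3 × 2.6915 = 16.1302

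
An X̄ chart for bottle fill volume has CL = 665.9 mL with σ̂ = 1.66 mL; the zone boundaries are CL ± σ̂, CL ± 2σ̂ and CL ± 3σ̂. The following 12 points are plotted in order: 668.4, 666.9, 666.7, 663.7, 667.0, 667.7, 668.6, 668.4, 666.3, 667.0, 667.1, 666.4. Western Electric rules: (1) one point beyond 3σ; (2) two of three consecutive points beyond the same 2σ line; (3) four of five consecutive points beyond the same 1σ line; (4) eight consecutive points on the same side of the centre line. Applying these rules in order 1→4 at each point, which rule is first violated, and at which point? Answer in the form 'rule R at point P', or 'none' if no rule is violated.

Zone of each point (C = within 1σ̂, B = 1σ̂–2σ̂, A = 2σ̂–3σ̂, * = beyond 3σ̂; sign = side of CL): 1:+B, 2:+C, 3:+C, 4:-B, 5:+C, 6:+B, 7:+B, 8:+B, 9:+C, 10:+C, 11:+C, 12:+C
Rule 4 (eight consecutive points on the same side of the centre line) is satisfied at point 12.

rule 4 at point 12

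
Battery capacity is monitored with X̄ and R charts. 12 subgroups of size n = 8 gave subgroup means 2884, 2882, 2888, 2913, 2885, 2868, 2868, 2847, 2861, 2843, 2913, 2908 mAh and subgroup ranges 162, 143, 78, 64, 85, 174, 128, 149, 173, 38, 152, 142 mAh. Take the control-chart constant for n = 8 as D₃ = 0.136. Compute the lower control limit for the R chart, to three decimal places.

16.864

R̄ = (162 + 143 + 78 + 64 + 85 + 174 + 128 + 149 + 173 + 38 + 152 + 142) / 12 = 1488.0000 / 12 = 124.0000
LCL_R = D₃·R̄ = 0.136 × 124.0000 = 16.8640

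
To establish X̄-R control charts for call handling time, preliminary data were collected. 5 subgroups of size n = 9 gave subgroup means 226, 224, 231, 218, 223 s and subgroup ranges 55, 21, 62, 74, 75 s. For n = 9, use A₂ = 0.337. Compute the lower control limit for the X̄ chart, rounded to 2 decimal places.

X̄̄ = (226 + 224 + 231 + 218 + 223) / 5 = 1122.0000 / 5 = 224.4000
R̄ = (55 + 21 + 62 + 74 + 75) / 5 = 287.0000 / 5 = 57.4000
LCL = X̄̄ − A₂·R̄ = 224.4000 − 0.337 × 57.4000 = 205.0562

205.06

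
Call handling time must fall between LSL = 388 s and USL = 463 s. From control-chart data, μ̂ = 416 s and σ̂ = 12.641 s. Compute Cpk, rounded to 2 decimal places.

Cpu = (USL − μ̂) / (3σ̂) = (463 − 416) / (3 × 12.641) = 1.2394; Cpl = (μ̂ − LSL) / (3σ̂) = (416 − 388) / (3 × 12.641) = 0.7383; Cpk = min(Cpu, Cpl) = 0.7383

0.74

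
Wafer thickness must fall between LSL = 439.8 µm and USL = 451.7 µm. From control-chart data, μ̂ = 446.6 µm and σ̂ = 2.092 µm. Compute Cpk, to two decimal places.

Cpu = (USL − μ̂) / (3σ̂) = (451.7 − 446.6) / (3 × 2.092) = 0.8126; Cpl = (μ̂ − LSL) / (3σ̂) = (446.6 − 439.8) / (3 × 2.092) = 1.0835; Cpk = min(Cpu, Cpl) = 0.8126

0.81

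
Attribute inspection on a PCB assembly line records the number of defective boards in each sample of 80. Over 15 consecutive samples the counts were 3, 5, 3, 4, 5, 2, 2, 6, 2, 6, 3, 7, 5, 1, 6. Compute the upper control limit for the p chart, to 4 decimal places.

0.1231

p̄ = Σdᵢ / (k·n) = 60 / (15 × 80) = 0.05000
UCL = p̄ + 3·√(p̄(1−p̄)/n) = 0.05000 + 3 × √(0.05000×0.95000/80) = 0.05000 + 3 × 0.02437 = 0.12310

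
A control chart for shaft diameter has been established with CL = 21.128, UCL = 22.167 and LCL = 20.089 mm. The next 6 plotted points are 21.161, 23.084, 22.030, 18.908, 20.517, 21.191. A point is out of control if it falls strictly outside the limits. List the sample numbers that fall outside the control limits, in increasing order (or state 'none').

2, 4

Compare each point to [20.089, 22.167]: sample 2 = 23.084 > UCL; sample 4 = 18.908 < LCL.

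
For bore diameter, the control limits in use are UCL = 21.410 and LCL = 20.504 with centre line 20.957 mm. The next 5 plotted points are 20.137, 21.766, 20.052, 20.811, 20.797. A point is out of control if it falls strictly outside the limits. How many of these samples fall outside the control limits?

Compare each point to [20.504, 21.410]: sample 1 = 20.137 < LCL; sample 2 = 21.766 > UCL; sample 3 = 20.052 < LCL.

3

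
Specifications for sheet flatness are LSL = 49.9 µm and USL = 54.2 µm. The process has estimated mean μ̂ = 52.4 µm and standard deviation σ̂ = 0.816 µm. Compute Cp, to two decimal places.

0.88

Cp = (USL − LSL) / (6σ̂) = (54.2 − 49.9) / (6 × 0.816) = 4.3000 / 4.8960 = 0.8783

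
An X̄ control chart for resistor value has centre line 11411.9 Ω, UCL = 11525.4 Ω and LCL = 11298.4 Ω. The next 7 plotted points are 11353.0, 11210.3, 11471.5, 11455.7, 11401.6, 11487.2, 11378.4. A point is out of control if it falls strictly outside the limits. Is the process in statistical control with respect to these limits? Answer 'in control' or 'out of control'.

Compare each point to [11298.4, 11525.4]: sample 2 = 11210.3 < LCL.

out of control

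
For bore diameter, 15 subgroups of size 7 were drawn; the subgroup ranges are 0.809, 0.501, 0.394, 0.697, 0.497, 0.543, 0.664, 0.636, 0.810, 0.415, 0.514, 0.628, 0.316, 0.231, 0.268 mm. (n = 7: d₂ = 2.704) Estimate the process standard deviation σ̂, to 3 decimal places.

0.195

R̄ = (0.809 + 0.501 + 0.394 + 0.697 + 0.497 + 0.543 + 0.664 + 0.636 + 0.810 + 0.415 + 0.514 + 0.628 + 0.316 + 0.231 + 0.268) / 15 = 0.5282
σ̂ = R̄ / d₂ = 0.5282 / 2.704 = 0.1953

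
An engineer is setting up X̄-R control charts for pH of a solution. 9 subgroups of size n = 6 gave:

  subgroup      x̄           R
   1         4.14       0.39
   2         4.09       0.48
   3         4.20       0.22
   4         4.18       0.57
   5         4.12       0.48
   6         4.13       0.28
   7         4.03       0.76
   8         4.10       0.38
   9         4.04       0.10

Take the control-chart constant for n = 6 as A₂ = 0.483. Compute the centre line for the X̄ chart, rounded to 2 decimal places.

4.11

X̄̄ = (4.14 + 4.09 + 4.20 + 4.18 + 4.12 + 4.13 + 4.03 + 4.10 + 4.04) / 9 = 37.0300 / 9 = 4.1144
CL = X̄̄ = 4.1144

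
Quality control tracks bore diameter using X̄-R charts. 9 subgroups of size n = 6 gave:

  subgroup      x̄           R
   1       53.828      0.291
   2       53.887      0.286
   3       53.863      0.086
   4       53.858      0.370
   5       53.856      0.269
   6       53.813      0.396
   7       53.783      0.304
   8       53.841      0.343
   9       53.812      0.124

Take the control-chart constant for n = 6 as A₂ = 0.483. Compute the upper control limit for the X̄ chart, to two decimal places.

X̄̄ = (53.828 + 53.887 + 53.863 + 53.858 + 53.856 + 53.813 + 53.783 + 53.841 + 53.812) / 9 = 484.5410 / 9 = 53.8379
R̄ = (0.291 + 0.286 + 0.086 + 0.370 + 0.269 + 0.396 + 0.304 + 0.343 + 0.124) / 9 = 2.4690 / 9 = 0.2743
UCL = X̄̄ + A₂·R̄ = 53.8379 + 0.483 × 0.2743 = 53.9704

53.97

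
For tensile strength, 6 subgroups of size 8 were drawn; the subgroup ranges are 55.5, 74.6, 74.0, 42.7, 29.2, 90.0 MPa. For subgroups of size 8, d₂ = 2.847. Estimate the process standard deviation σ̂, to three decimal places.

21.426

R̄ = (55.5 + 74.6 + 74.0 + 42.7 + 29.2 + 90.0) / 6 = 61.0000
σ̂ = R̄ / d₂ = 61.0000 / 2.847 = 21.4261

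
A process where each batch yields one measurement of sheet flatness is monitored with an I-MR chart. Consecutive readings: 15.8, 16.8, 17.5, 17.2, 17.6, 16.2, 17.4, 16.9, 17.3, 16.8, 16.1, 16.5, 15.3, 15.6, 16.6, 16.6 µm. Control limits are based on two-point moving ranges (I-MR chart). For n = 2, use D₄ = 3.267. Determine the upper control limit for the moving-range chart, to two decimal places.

Moving ranges: 1.0, 0.7, 0.3, 0.4, 1.4, 1.2, 0.5, 0.4, 0.5, 0.7, 0.4, 1.2, 0.3, 1.0, 0.0; M̄R̄ = 10.0000 / 15 = 0.6667
UCL_MR = D₄·M̄R̄ = 3.267 × 0.6667 = 2.1780

2.18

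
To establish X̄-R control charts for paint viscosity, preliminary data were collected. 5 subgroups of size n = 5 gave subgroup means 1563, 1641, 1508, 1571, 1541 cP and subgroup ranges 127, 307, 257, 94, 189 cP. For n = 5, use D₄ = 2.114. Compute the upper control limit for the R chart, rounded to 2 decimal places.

R̄ = (127 + 307 + 257 + 94 + 189) / 5 = 974.0000 / 5 = 194.8000
UCL_R = D₄·R̄ = 2.114 × 194.8000 = 411.8072

411.81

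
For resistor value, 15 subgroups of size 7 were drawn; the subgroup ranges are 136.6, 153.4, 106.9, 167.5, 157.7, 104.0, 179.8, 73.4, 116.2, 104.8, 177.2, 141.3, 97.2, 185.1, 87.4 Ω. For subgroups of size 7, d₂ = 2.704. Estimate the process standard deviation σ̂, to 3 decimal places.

49.026

R̄ = (136.6 + 153.4 + 106.9 + 167.5 + 157.7 + 104.0 + 179.8 + 73.4 + 116.2 + 104.8 + 177.2 + 141.3 + 97.2 + 185.1 + 87.4) / 15 = 132.5667
σ̂ = R̄ / d₂ = 132.5667 / 2.704 = 49.0261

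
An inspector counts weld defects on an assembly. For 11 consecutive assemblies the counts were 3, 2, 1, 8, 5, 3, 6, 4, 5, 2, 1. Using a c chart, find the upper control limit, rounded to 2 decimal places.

c̄ = (3 + 2 + 1 + 8 + 5 + 3 + 6 + 4 + 5 + 2 + 1) / 11 = 40 / 11 = 3.6364
UCL = c̄ + 3√c̄ = 3.6364 + 3 × √3.6364 = 3.6364 + 3 × 1.9069 = 9.3571

9.36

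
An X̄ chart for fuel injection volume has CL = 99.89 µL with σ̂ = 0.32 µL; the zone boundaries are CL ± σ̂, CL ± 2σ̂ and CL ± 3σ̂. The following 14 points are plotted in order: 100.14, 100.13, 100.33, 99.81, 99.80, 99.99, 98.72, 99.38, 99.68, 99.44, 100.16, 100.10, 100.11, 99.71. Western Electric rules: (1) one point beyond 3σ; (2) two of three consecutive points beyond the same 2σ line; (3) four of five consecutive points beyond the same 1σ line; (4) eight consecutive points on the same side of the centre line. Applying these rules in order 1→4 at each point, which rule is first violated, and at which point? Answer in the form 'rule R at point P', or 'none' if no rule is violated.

Zone of each point (C = within 1σ̂, B = 1σ̂–2σ̂, A = 2σ̂–3σ̂, * = beyond 3σ̂; sign = side of CL): 1:+C, 2:+C, 3:+B, 4:-C, 5:-C, 6:+C, 7:-*, 8:-B, 9:-C, 10:-B, 11:+C, 12:+C, 13:+C, 14:-C
Rule 1 (one point beyond the 3σ limits) is satisfied at point 7.

rule 1 at point 7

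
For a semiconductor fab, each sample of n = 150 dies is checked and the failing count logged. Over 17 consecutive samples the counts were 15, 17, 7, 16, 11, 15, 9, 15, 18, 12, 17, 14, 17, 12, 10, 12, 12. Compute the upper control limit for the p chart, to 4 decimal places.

0.1598

p̄ = Σdᵢ / (k·n) = 229 / (17 × 150) = 0.08980
UCL = p̄ + 3·√(p̄(1−p̄)/n) = 0.08980 + 3 × √(0.08980×0.91020/150) = 0.08980 + 3 × 0.02334 = 0.15983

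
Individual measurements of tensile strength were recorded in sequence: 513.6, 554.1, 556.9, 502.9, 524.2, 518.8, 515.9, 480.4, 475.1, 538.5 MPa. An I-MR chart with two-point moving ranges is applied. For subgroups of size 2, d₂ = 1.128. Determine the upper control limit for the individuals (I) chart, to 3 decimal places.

X̄ = (513.6 + 554.1 + 556.9 + 502.9 + 524.2 + 518.8 + 515.9 + 480.4 + 475.1 + 538.5) / 10 = 518.0400
Moving ranges: 40.5, 2.8, 54.0, 21.3, 5.4, 2.9, 35.5, 5.3, 63.4; M̄R̄ = 231.1000 / 9 = 25.6778
UCL = X̄ + 3·M̄R̄/d₂ = 518.0400 + 3 × 25.6778 / 1.128 = 586.3320

586.332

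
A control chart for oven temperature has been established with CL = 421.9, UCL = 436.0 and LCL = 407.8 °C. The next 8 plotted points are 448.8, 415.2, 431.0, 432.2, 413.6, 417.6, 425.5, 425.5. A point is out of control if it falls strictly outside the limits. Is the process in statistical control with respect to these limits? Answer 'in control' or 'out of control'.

out of control

Compare each point to [407.8, 436.0]: sample 1 = 448.8 > UCL.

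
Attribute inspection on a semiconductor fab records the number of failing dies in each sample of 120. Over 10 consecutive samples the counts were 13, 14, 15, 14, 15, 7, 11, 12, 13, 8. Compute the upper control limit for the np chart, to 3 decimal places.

22.132

p̄ = Σdᵢ / (k·n) = 122 / (10 × 120) = 0.10167
UCL = np̄ + 3·√(np̄(1−p̄)) = 12.2000 + 3 × √(12.2000×0.89833) = 12.2000 + 3 × 3.3105 = 22.1316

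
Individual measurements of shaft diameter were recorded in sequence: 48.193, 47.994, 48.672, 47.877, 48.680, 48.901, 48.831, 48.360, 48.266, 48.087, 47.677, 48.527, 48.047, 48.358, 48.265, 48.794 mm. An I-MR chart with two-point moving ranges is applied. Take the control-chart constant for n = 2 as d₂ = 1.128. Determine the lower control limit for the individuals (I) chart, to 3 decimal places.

X̄ = (48.193 + 47.994 + 48.672 + 47.877 + 48.680 + 48.901 + 48.831 + 48.360 + 48.266 + 48.087 + 47.677 + 48.527 + 48.047 + 48.358 + 48.265 + 48.794) / 16 = 48.3456
Moving ranges: 0.199, 0.678, 0.795, 0.803, 0.221, 0.070, 0.471, 0.094, 0.179, 0.410, 0.850, 0.480, 0.311, 0.093, 0.529; M̄R̄ = 6.1830 / 15 = 0.4122
LCL = X̄ − 3·M̄R̄/d₂ = 48.3456 − 3 × 0.4122 / 1.128 = 47.2493

47.249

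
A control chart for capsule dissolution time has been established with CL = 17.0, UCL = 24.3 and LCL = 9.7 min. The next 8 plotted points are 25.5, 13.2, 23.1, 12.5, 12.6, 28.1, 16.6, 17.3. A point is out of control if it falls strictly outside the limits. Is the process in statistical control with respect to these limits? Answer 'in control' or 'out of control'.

Compare each point to [9.7, 24.3]: sample 1 = 25.5 > UCL; sample 6 = 28.1 > UCL.

out of control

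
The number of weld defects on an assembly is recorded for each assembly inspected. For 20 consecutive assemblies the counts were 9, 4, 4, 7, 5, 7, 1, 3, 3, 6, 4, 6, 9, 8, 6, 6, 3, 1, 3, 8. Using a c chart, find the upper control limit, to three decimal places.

c̄ = (9 + 4 + 4 + 7 + 5 + 7 + 1 + 3 + 3 + 6 + 4 + 6 + 9 + 8 + 6 + 6 + 3 + 1 + 3 + 8) / 20 = 103 / 20 = 5.1500
UCL = c̄ + 3√c̄ = 5.1500 + 3 × √5.1500 = 5.1500 + 3 × 2.2694 = 11.9581

11.958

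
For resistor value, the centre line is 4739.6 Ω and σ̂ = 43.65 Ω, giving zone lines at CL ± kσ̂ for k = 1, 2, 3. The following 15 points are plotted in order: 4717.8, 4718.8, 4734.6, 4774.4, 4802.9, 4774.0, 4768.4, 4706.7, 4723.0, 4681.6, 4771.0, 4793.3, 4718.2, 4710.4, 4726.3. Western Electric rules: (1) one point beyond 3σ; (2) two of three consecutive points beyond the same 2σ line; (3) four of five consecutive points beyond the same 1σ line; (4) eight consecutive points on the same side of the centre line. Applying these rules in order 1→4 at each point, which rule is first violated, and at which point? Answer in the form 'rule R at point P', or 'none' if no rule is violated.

none

Zone of each point (C = within 1σ̂, B = 1σ̂–2σ̂, A = 2σ̂–3σ̂, * = beyond 3σ̂; sign = side of CL): 1:-C, 2:-C, 3:-C, 4:+C, 5:+B, 6:+C, 7:+C, 8:-C, 9:-C, 10:-B, 11:+C, 12:+B, 13:-C, 14:-C, 15:-C
No rule fires across all 15 points.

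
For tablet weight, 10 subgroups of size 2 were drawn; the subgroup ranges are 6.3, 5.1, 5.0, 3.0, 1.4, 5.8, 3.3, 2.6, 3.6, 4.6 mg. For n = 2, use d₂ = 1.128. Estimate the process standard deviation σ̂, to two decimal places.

R̄ = (6.3 + 5.1 + 5.0 + 3.0 + 1.4 + 5.8 + 3.3 + 2.6 + 3.6 + 4.6) / 10 = 4.0700
σ̂ = R̄ / d₂ = 4.0700 / 1.128 = 3.6082

3.61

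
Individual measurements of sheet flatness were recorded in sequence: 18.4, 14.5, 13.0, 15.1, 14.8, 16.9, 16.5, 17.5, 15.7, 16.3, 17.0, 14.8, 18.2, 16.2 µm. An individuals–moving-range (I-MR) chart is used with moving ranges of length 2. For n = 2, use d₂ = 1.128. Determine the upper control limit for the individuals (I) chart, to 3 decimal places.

20.565

X̄ = (18.4 + 14.5 + 13.0 + 15.1 + 14.8 + 16.9 + 16.5 + 17.5 + 15.7 + 16.3 + 17.0 + 14.8 + 18.2 + 16.2) / 14 = 16.0643
Moving ranges: 3.9, 1.5, 2.1, 0.3, 2.1, 0.4, 1.0, 1.8, 0.6, 0.7, 2.2, 3.4, 2.0; M̄R̄ = 22.0000 / 13 = 1.6923
UCL = X̄ + 3·M̄R̄/d₂ = 16.0643 + 3 × 1.6923 / 1.128 = 20.5651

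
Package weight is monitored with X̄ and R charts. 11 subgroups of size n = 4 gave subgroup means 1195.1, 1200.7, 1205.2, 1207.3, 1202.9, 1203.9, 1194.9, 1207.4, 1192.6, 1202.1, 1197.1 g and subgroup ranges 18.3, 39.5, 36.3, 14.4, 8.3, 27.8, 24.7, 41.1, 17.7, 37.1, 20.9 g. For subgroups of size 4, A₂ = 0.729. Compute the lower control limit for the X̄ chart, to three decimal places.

1181.876

X̄̄ = (1195.1 + 1200.7 + 1205.2 + 1207.3 + 1202.9 + 1203.9 + 1194.9 + 1207.4 + 1192.6 + 1202.1 + 1197.1) / 11 = 13209.2000 / 11 = 1200.8364
R̄ = (18.3 + 39.5 + 36.3 + 14.4 + 8.3 + 27.8 + 24.7 + 41.1 + 17.7 + 37.1 + 20.9) / 11 = 286.1000 / 11 = 26.0091
LCL = X̄̄ − A₂·R̄ = 1200.8364 − 0.729 × 26.0091 = 1181.8757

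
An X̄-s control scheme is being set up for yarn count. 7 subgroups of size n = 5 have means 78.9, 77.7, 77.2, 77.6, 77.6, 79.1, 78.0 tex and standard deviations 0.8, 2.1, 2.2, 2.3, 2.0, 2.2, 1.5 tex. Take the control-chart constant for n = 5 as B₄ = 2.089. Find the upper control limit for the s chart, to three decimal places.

3.909

s̄ = (0.8 + 2.1 + 2.2 + 2.3 + 2.0 + 2.2 + 1.5) / 7 = 1.8714
UCL_s = B₄·s̄ = 2.089 × 1.8714 = 3.9094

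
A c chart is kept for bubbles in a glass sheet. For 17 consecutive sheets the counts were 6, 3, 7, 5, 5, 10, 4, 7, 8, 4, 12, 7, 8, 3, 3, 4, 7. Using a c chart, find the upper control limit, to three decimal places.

13.443

c̄ = (6 + 3 + 7 + 5 + 5 + 10 + 4 + 7 + 8 + 4 + 12 + 7 + 8 + 3 + 3 + 4 + 7) / 17 = 103 / 17 = 6.0588
UCL = c̄ + 3√c̄ = 6.0588 + 3 × √6.0588 = 6.0588 + 3 × 2.4615 = 13.4432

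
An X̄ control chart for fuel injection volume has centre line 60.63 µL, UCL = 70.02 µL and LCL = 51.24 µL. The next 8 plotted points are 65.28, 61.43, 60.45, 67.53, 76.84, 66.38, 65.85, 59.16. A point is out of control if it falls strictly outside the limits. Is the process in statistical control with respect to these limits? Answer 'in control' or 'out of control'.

out of control

Compare each point to [51.24, 70.02]: sample 5 = 76.84 > UCL.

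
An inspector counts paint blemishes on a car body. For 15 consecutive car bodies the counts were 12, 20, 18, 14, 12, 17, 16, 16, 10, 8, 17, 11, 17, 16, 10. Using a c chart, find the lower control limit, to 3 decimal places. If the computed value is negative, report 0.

2.935

c̄ = (12 + 20 + 18 + 14 + 12 + 17 + 16 + 16 + 10 + 8 + 17 + 11 + 17 + 16 + 10) / 15 = 214 / 15 = 14.2667
LCL = c̄ − 3√c̄ = 14.2667 − 3 × 3.7771 = 2.9353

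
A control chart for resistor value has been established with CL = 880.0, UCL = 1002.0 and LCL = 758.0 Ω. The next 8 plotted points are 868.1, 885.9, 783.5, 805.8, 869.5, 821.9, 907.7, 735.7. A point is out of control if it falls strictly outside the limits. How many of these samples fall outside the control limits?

Compare each point to [758.0, 1002.0]: sample 8 = 735.7 < LCL.

1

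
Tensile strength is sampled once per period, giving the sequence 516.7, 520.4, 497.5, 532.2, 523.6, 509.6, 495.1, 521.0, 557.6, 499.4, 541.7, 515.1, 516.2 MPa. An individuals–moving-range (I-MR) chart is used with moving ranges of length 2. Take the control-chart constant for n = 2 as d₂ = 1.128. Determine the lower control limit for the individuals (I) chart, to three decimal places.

X̄ = (516.7 + 520.4 + 497.5 + 532.2 + 523.6 + 509.6 + 495.1 + 521.0 + 557.6 + 499.4 + 541.7 + 515.1 + 516.2) / 13 = 518.9308
Moving ranges: 3.7, 22.9, 34.7, 8.6, 14.0, 14.5, 25.9, 36.6, 58.2, 42.3, 26.6, 1.1; M̄R̄ = 289.1000 / 12 = 24.0917
LCL = X̄ − 3·M̄R̄/d₂ = 518.9308 − 3 × 24.0917 / 1.128 = 454.8572

454.857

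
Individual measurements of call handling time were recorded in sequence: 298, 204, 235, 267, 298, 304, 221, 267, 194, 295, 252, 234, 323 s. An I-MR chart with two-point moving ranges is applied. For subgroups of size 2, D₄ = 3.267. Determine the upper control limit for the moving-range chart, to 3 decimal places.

Moving ranges: 94, 31, 32, 31, 6, 83, 46, 73, 101, 43, 18, 89; M̄R̄ = 647.0000 / 12 = 53.9167
UCL_MR = D₄·M̄R̄ = 3.267 × 53.9167 = 176.1457

176.146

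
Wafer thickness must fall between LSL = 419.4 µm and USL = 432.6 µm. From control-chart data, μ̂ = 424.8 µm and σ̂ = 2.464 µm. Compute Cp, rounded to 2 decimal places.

Cp = (USL − LSL) / (6σ̂) = (432.6 − 419.4) / (6 × 2.464) = 13.2000 / 14.7840 = 0.8929

0.89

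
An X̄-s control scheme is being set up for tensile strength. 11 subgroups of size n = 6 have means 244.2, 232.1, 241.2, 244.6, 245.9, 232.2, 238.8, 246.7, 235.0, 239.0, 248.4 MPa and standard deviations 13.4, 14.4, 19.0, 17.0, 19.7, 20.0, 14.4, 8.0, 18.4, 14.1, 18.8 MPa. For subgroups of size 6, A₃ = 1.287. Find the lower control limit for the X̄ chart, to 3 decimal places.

X̄̄ = (244.2 + 232.1 + 241.2 + 244.6 + 245.9 + 232.2 + 238.8 + 246.7 + 235.0 + 239.0 + 248.4) / 11 = 240.7364
s̄ = (13.4 + 14.4 + 19.0 + 17.0 + 19.7 + 20.0 + 14.4 + 8.0 + 18.4 + 14.1 + 18.8) / 11 = 16.1091
LCL = X̄̄ − A₃·s̄ = 240.7364 − 1.287 × 16.1091 = 220.0040

220.004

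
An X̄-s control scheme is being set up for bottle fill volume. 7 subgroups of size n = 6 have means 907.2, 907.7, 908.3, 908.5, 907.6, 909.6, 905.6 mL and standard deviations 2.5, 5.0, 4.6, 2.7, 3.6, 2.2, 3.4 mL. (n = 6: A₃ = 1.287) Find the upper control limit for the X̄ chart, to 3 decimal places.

912.198

X̄̄ = (907.2 + 907.7 + 908.3 + 908.5 + 907.6 + 909.6 + 905.6) / 7 = 907.7857
s̄ = (2.5 + 5.0 + 4.6 + 2.7 + 3.6 + 2.2 + 3.4) / 7 = 3.4286
UCL = X̄̄ + A₃·s̄ = 907.7857 + 1.287 × 3.4286 = 912.1983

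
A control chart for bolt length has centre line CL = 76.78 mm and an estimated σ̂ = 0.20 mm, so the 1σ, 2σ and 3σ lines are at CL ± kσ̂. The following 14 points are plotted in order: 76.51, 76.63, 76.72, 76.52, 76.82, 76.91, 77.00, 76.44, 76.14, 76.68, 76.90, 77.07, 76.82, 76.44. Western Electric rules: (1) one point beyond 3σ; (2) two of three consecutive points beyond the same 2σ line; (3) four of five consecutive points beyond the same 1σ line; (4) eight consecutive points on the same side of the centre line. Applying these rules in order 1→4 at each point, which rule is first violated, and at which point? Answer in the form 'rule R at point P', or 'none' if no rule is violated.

Zone of each point (C = within 1σ̂, B = 1σ̂–2σ̂, A = 2σ̂–3σ̂, * = beyond 3σ̂; sign = side of CL): 1:-B, 2:-C, 3:-C, 4:-B, 5:+C, 6:+C, 7:+B, 8:-B, 9:-*, 10:-C, 11:+C, 12:+B, 13:+C, 14:-B
Rule 1 (one point beyond the 3σ limits) is satisfied at point 9.

rule 1 at point 9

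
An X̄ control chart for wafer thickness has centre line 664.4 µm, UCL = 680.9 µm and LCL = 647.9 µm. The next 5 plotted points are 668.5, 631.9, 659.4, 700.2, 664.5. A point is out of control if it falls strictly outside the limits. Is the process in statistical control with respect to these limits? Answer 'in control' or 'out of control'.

out of control

Compare each point to [647.9, 680.9]: sample 2 = 631.9 < LCL; sample 4 = 700.2 > UCL.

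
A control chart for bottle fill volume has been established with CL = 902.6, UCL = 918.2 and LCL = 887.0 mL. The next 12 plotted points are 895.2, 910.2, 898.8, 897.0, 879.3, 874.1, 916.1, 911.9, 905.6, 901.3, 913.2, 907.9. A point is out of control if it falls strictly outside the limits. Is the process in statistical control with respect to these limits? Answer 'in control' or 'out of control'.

Compare each point to [887.0, 918.2]: sample 5 = 879.3 < LCL; sample 6 = 874.1 < LCL.

out of control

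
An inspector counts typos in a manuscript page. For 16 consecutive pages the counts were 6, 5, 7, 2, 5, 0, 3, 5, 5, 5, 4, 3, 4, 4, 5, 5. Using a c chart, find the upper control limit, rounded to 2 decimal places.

c̄ = (6 + 5 + 7 + 2 + 5 + 0 + 3 + 5 + 5 + 5 + 4 + 3 + 4 + 4 + 5 + 5) / 16 = 68 / 16 = 4.2500
UCL = c̄ + 3√c̄ = 4.2500 + 3 × √4.2500 = 4.2500 + 3 × 2.0616 = 10.4347

10.43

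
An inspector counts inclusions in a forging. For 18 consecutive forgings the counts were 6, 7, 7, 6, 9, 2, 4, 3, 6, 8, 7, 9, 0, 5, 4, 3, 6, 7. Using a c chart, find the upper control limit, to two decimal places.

12.54

c̄ = (6 + 7 + 7 + 6 + 9 + 2 + 4 + 3 + 6 + 8 + 7 + 9 + 0 + 5 + 4 + 3 + 6 + 7) / 18 = 99 / 18 = 5.5000
UCL = c̄ + 3√c̄ = 5.5000 + 3 × √5.5000 = 5.5000 + 3 × 2.3452 = 12.5356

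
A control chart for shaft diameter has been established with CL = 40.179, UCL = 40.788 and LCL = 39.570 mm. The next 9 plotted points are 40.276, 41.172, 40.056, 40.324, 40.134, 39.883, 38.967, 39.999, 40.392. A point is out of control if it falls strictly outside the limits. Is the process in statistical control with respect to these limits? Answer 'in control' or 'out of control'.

Compare each point to [39.570, 40.788]: sample 2 = 41.172 > UCL; sample 7 = 38.967 < LCL.

out of control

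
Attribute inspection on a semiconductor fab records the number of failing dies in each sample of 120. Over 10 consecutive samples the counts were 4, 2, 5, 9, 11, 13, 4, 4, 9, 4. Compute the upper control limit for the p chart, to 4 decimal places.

0.1162

p̄ = Σdᵢ / (k·n) = 65 / (10 × 120) = 0.05417
UCL = p̄ + 3·√(p̄(1−p̄)/n) = 0.05417 + 3 × √(0.05417×0.94583/120) = 0.05417 + 3 × 0.02066 = 0.11615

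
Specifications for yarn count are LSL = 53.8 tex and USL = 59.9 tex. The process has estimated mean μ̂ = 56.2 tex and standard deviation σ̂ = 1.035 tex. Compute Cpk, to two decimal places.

Cpu = (USL − μ̂) / (3σ̂) = (59.9 − 56.2) / (3 × 1.035) = 1.1916; Cpl = (μ̂ − LSL) / (3σ̂) = (56.2 − 53.8) / (3 × 1.035) = 0.7729; Cpk = min(Cpu, Cpl) = 0.7729

0.77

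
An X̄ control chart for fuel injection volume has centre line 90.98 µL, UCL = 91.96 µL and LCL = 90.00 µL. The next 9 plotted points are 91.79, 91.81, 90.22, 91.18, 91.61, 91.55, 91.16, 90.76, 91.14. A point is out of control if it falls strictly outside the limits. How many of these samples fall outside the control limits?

All 9 points lie within [90.00, 91.96].

0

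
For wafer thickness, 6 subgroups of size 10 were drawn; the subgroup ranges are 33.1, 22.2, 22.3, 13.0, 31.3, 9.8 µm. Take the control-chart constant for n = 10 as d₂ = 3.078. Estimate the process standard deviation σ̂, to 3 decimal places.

7.131

R̄ = (33.1 + 22.2 + 22.3 + 13.0 + 31.3 + 9.8) / 6 = 21.9500
σ̂ = R̄ / d₂ = 21.9500 / 3.078 = 7.1313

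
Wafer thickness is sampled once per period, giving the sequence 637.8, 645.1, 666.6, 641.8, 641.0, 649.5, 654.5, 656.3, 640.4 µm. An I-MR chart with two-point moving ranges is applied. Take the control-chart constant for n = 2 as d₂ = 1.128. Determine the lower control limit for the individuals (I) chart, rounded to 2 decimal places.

619.65

X̄ = (637.8 + 645.1 + 666.6 + 641.8 + 641.0 + 649.5 + 654.5 + 656.3 + 640.4) / 9 = 648.1111
Moving ranges: 7.3, 21.5, 24.8, 0.8, 8.5, 5.0, 1.8, 15.9; M̄R̄ = 85.6000 / 8 = 10.7000
LCL = X̄ − 3·M̄R̄/d₂ = 648.1111 − 3 × 10.7000 / 1.128 = 619.6537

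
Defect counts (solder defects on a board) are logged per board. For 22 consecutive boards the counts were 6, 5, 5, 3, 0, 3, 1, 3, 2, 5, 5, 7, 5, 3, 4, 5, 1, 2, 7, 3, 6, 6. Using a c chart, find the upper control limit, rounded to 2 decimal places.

c̄ = (6 + 5 + 5 + 3 + 0 + 3 + 1 + 3 + 2 + 5 + 5 + 7 + 5 + 3 + 4 + 5 + 1 + 2 + 7 + 3 + 6 + 6) / 22 = 87 / 22 = 3.9545
UCL = c̄ + 3√c̄ = 3.9545 + 3 × √3.9545 = 3.9545 + 3 × 1.9886 = 9.9204

9.92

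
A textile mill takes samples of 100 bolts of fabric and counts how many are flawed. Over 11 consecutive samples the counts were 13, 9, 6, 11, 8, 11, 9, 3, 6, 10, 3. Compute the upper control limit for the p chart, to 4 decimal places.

p̄ = Σdᵢ / (k·n) = 89 / (11 × 100) = 0.08091
UCL = p̄ + 3·√(p̄(1−p̄)/n) = 0.08091 + 3 × √(0.08091×0.91909/100) = 0.08091 + 3 × 0.02727 = 0.16272

0.1627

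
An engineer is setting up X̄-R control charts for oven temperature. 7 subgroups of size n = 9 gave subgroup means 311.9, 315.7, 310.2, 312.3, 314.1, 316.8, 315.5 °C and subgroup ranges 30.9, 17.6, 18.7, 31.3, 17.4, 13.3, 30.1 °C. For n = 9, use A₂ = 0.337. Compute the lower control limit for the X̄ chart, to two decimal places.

306.12

X̄̄ = (311.9 + 315.7 + 310.2 + 312.3 + 314.1 + 316.8 + 315.5) / 7 = 2196.5000 / 7 = 313.7857
R̄ = (30.9 + 17.6 + 18.7 + 31.3 + 17.4 + 13.3 + 30.1) / 7 = 159.3000 / 7 = 22.7571
LCL = X̄̄ − A₂·R̄ = 313.7857 − 0.337 × 22.7571 = 306.1166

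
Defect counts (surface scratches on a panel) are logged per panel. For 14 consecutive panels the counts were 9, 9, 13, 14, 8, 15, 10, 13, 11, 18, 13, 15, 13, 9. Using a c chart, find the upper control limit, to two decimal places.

22.60

c̄ = (9 + 9 + 13 + 14 + 8 + 15 + 10 + 13 + 11 + 18 + 13 + 15 + 13 + 9) / 14 = 170 / 14 = 12.1429
UCL = c̄ + 3√c̄ = 12.1429 + 3 × √12.1429 = 12.1429 + 3 × 3.4847 = 22.5968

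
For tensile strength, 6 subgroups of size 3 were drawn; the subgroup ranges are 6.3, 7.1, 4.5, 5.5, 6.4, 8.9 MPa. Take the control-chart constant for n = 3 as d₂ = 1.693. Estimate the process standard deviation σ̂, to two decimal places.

3.81

R̄ = (6.3 + 7.1 + 4.5 + 5.5 + 6.4 + 8.9) / 6 = 6.4500
σ̂ = R̄ / d₂ = 6.4500 / 1.693 = 3.8098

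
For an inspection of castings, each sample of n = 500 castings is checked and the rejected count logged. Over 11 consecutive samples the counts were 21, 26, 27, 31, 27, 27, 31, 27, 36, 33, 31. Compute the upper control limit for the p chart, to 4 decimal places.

0.0889

p̄ = Σdᵢ / (k·n) = 317 / (11 × 500) = 0.05764
UCL = p̄ + 3·√(p̄(1−p̄)/n) = 0.05764 + 3 × √(0.05764×0.94236/500) = 0.05764 + 3 × 0.01042 = 0.08890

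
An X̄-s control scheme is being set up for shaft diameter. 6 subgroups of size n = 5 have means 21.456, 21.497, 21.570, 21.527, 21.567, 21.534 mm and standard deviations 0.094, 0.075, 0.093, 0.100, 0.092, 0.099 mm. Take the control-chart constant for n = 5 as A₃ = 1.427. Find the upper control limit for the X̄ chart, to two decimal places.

21.66

X̄̄ = (21.456 + 21.497 + 21.570 + 21.527 + 21.567 + 21.534) / 6 = 21.5252
s̄ = (0.094 + 0.075 + 0.093 + 0.100 + 0.092 + 0.099) / 6 = 0.0922
UCL = X̄̄ + A₃·s̄ = 21.5252 + 1.427 × 0.0922 = 21.6567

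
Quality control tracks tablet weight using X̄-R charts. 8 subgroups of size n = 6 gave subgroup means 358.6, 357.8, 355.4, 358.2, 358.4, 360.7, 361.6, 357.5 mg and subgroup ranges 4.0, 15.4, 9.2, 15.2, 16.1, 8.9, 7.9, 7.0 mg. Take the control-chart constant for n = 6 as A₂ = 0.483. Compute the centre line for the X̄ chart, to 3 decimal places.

X̄̄ = (358.6 + 357.8 + 355.4 + 358.2 + 358.4 + 360.7 + 361.6 + 357.5) / 8 = 2868.2000 / 8 = 358.5250
CL = X̄̄ = 358.5250

358.525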